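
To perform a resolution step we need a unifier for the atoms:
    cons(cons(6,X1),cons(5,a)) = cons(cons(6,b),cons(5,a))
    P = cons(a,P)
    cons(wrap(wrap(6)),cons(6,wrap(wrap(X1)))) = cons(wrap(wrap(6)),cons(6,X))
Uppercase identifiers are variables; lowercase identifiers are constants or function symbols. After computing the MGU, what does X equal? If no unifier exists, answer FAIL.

Decompose cons/2: cons(6,X1) = cons(6,b),  cons(5,a) = cons(5,a).
Decompose cons/2: 6 = 6,  X1 = b.
Delete trivial equation 6 = 6.
Bind X1 := b; substituting into the one remaining equation that mentions X1 gives: cons(wrap(wrap(6)),cons(6,wrap(wrap(b)))) = cons(wrap(wrap(6)),cons(6,X)).
Delete trivial equation cons(5,a) = cons(5,a).
Occurs check fails: P occurs in cons(a,P); the equation P = cons(a,P) has no finite solution.

FAIL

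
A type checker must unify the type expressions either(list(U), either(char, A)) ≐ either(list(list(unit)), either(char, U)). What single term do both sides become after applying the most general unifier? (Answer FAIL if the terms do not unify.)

Decompose either/2: list(U) ≐ list(list(unit)),  either(char, A) ≐ either(char, U).
Decompose list/1: U ≐ list(unit).
Bind U := list(unit); substituting into the remaining equation gives: either(char, A) ≐ either(char, list(unit)).
Decompose either/2: char ≐ char,  A ≐ list(unit).
Delete trivial equation char ≐ char.
Bind A := list(unit).
Applying the MGU to either side gives either(list(list(unit)), either(char, list(unit))).

either(list(list(unit)), either(char, list(unit)))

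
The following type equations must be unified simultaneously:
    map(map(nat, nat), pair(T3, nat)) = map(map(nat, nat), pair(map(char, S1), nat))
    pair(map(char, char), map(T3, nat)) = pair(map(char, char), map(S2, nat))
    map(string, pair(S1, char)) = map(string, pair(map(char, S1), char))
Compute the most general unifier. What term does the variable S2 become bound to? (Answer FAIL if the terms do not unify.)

FAIL

Decompose map/2: map(nat, nat) = map(nat, nat),  pair(T3, nat) = pair(map(char, S1), nat).
Delete trivial equation map(nat, nat) = map(nat, nat).
Decompose pair/2: T3 = map(char, S1),  nat = nat.
Bind T3 := map(char, S1); substituting into the one remaining equation that mentions T3 gives: pair(map(char, char), map(map(char, S1), nat)) = pair(map(char, char), map(S2, nat)).
Delete trivial equation nat = nat.
Decompose pair/2: map(char, char) = map(char, char),  map(map(char, S1), nat) = map(S2, nat).
Delete trivial equation map(char, char) = map(char, char).
Decompose map/2: map(char, S1) = S2,  nat = nat.
Bind S2 := map(char, S1); no other remaining equation mentions S2.
Delete trivial equation nat = nat.
Decompose map/2: string = string,  pair(S1, char) = pair(map(char, S1), char).
Delete trivial equation string = string.
Decompose pair/2: S1 = map(char, S1),  char = char.
Occurs check fails: S1 occurs in map(char, S1); the equation S1 = map(char, S1) has no finite solution.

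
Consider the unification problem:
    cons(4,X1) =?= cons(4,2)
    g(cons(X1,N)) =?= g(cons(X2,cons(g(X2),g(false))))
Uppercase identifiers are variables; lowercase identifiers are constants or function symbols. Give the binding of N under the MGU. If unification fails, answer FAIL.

Decompose cons/2: 4 =?= 4,  X1 =?= 2.
Delete trivial equation 4 =?= 4.
Bind X1 := 2; substituting into the remaining equation gives: g(cons(2,N)) =?= g(cons(X2,cons(g(X2),g(false)))).
Decompose g/1: cons(2,N) =?= cons(X2,cons(g(X2),g(false))).
Decompose cons/2: 2 =?= X2,  N =?= cons(g(X2),g(false)).
Bind X2 := 2; substituting into the remaining equation gives: N =?= cons(g(2),g(false)).
Bind N := cons(g(2),g(false)).
MGU = { X1 -> 2, X2 -> 2, N -> cons(g(2),g(false)) }, so N -> cons(g(2),g(false)).

cons(g(2),g(false))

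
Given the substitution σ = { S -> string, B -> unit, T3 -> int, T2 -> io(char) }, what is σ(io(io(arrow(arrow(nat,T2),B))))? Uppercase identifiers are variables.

Replace each occurrence of B with unit.
Replace each occurrence of T2 with io(char).
Result: io(io(arrow(arrow(nat,io(char)),unit))).

io(io(arrow(arrow(nat,io(char)),unit)))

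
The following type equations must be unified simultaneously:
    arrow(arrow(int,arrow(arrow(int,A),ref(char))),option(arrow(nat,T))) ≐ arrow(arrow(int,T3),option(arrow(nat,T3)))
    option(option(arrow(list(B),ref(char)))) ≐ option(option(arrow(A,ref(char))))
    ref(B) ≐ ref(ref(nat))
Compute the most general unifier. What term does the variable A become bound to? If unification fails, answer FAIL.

list(ref(nat))

Decompose arrow/2: arrow(int,arrow(arrow(int,A),ref(char))) ≐ arrow(int,T3),  option(arrow(nat,T)) ≐ option(arrow(nat,T3)).
Decompose arrow/2: int ≐ int,  arrow(arrow(int,A),ref(char)) ≐ T3.
Delete trivial equation int ≐ int.
Bind T3 := arrow(arrow(int,A),ref(char)); substituting into the one remaining equation that mentions T3 gives: option(arrow(nat,T)) ≐ option(arrow(nat,arrow(arrow(int,A),ref(char)))).
Decompose option/1: arrow(nat,T) ≐ arrow(nat,arrow(arrow(int,A),ref(char))).
Decompose arrow/2: nat ≐ nat,  T ≐ arrow(arrow(int,A),ref(char)).
Delete trivial equation nat ≐ nat.
Bind T := arrow(arrow(int,A),ref(char)); no other remaining equation mentions T.
Decompose option/1: option(arrow(list(B),ref(char))) ≐ option(arrow(A,ref(char))).
Decompose option/1: arrow(list(B),ref(char)) ≐ arrow(A,ref(char)).
Decompose arrow/2: list(B) ≐ A,  ref(char) ≐ ref(char).
Bind A := list(B); no other remaining equation mentions A. Substituting into the earlier bindings gives T3 := arrow(arrow(int,list(B)),ref(char)), T := arrow(arrow(int,list(B)),ref(char)).
Delete trivial equation ref(char) ≐ ref(char).
Decompose ref/1: B ≐ ref(nat).
Bind B := ref(nat). Substituting into the earlier bindings gives T3 := arrow(arrow(int,list(ref(nat))),ref(char)), T := arrow(arrow(int,list(ref(nat))),ref(char)), A := list(ref(nat)).
MGU = { T3 ↦ arrow(arrow(int,list(ref(nat))),ref(char)), T ↦ arrow(arrow(int,list(ref(nat))),ref(char)), A ↦ list(ref(nat)), B ↦ ref(nat) }, so A ↦ list(ref(nat)).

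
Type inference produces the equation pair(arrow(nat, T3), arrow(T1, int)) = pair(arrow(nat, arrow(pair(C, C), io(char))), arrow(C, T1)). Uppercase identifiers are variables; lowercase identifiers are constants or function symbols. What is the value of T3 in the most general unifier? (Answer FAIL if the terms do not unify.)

Decompose pair/2: arrow(nat, T3) = arrow(nat, arrow(pair(C, C), io(char))),  arrow(T1, int) = arrow(C, T1).
Decompose arrow/2: nat = nat,  T3 = arrow(pair(C, C), io(char)).
Delete trivial equation nat = nat.
Bind T3 := arrow(pair(C, C), io(char)); no other remaining equation mentions T3.
Decompose arrow/2: T1 = C,  int = T1.
Bind T1 := C; substituting into the remaining equation gives: int = C.
Bind C := int. Substituting into the earlier bindings gives T3 := arrow(pair(int, int), io(char)), T1 := int.
MGU = { T3 -> arrow(pair(int, int), io(char)), T1 -> int, C -> int }, so T3 -> arrow(pair(int, int), io(char)).

arrow(pair(int, int), io(char))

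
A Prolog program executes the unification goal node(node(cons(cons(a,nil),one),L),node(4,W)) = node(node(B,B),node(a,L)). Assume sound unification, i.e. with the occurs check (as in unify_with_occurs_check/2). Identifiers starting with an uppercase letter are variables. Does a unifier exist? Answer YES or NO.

Decompose node/2: node(cons(cons(a,nil),one),L) = node(B,B),  node(4,W) = node(a,L).
Decompose node/2: cons(cons(a,nil),one) = B,  L = B.
Bind B := cons(cons(a,nil),one); substituting into the one remaining equation that mentions B gives: L = cons(cons(a,nil),one).
Bind L := cons(cons(a,nil),one); substituting into the remaining equation gives: node(4,W) = node(a,cons(cons(a,nil),one)).
Decompose node/2: 4 = a,  W = cons(cons(a,nil),one).
Clash: constants 4 and a differ; no unifier exists.

NO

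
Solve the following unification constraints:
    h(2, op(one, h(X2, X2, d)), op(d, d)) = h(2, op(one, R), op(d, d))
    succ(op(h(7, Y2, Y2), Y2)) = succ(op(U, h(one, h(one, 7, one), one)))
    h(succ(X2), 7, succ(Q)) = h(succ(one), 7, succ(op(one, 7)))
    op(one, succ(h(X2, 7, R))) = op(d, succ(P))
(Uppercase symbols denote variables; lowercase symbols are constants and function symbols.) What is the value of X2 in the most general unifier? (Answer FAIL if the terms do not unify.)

Decompose h/3: 2 = 2,  op(one, h(X2, X2, d)) = op(one, R),  op(d, d) = op(d, d).
Delete trivial equation 2 = 2.
Decompose op/2: one = one,  h(X2, X2, d) = R.
Delete trivial equation one = one.
Bind R := h(X2, X2, d); substituting into the one remaining equation that mentions R gives: op(one, succ(h(X2, 7, h(X2, X2, d)))) = op(d, succ(P)).
Delete trivial equation op(d, d) = op(d, d).
Decompose succ/1: op(h(7, Y2, Y2), Y2) = op(U, h(one, h(one, 7, one), one)).
Decompose op/2: h(7, Y2, Y2) = U,  Y2 = h(one, h(one, 7, one), one).
Bind U := h(7, Y2, Y2); no other remaining equation mentions U.
Bind Y2 := h(one, h(one, 7, one), one); no other remaining equation mentions Y2. Substituting into the earlier binding gives U := h(7, h(one, h(one, 7, one), one), h(one, h(one, 7, one), one)).
Decompose h/3: succ(X2) = succ(one),  7 = 7,  succ(Q) = succ(op(one, 7)).
Decompose succ/1: X2 = one.
Bind X2 := one; substituting into the one remaining equation that mentions X2 gives: op(one, succ(h(one, 7, h(one, one, d)))) = op(d, succ(P)). Substituting into the earlier binding gives R := h(one, one, d).
Delete trivial equation 7 = 7.
Decompose succ/1: Q = op(one, 7).
Bind Q := op(one, 7); no other remaining equation mentions Q.
Decompose op/2: one = d,  succ(h(one, 7, h(one, one, d))) = succ(P).
Clash: constants one and d differ; no unifier exists.

FAIL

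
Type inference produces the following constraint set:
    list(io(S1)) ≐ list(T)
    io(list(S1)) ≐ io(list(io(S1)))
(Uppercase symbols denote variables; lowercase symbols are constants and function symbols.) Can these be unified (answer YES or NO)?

NO

Decompose list/1: io(S1) ≐ T.
Bind T := io(S1); no other remaining equation mentions T.
Decompose io/1: list(S1) ≐ list(io(S1)).
Decompose list/1: S1 ≐ io(S1).
Occurs check fails: S1 occurs in io(S1); the equation S1 ≐ io(S1) has no finite solution.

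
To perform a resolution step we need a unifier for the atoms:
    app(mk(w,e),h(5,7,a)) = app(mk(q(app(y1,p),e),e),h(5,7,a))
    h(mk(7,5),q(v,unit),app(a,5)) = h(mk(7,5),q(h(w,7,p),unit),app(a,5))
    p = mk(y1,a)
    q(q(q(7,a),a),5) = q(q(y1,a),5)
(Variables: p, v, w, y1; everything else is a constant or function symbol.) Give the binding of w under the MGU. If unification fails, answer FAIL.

q(app(q(7,a),mk(q(7,a),a)),e)

Decompose app/2: mk(w,e) = mk(q(app(y1,p),e),e),  h(5,7,a) = h(5,7,a).
Decompose mk/2: w = q(app(y1,p),e),  e = e.
Bind w := q(app(y1,p),e); substituting into the one remaining equation that mentions w gives: h(mk(7,5),q(v,unit),app(a,5)) = h(mk(7,5),q(h(q(app(y1,p),e),7,p),unit),app(a,5)).
Delete trivial equation e = e.
Delete trivial equation h(5,7,a) = h(5,7,a).
Decompose h/3: mk(7,5) = mk(7,5),  q(v,unit) = q(h(q(app(y1,p),e),7,p),unit),  app(a,5) = app(a,5).
Delete trivial equation mk(7,5) = mk(7,5).
Decompose q/2: v = h(q(app(y1,p),e),7,p),  unit = unit.
Bind v := h(q(app(y1,p),e),7,p); no other remaining equation mentions v.
Delete trivial equation unit = unit.
Delete trivial equation app(a,5) = app(a,5).
Bind p := mk(y1,a); no other remaining equation mentions p. Substituting into the earlier bindings gives w := q(app(y1,mk(y1,a)),e), v := h(q(app(y1,mk(y1,a)),e),7,mk(y1,a)).
Decompose q/2: q(q(7,a),a) = q(y1,a),  5 = 5.
Decompose q/2: q(7,a) = y1,  a = a.
Bind y1 := q(7,a); no other remaining equation mentions y1. Substituting into the earlier bindings gives w := q(app(q(7,a),mk(q(7,a),a)),e), v := h(q(app(q(7,a),mk(q(7,a),a)),e),7,mk(q(7,a),a)), p := mk(q(7,a),a).
Delete trivial equation a = a.
Delete trivial equation 5 = 5.
MGU = { w -> q(app(q(7,a),mk(q(7,a),a)),e), v -> h(q(app(q(7,a),mk(q(7,a),a)),e),7,mk(q(7,a),a)), p -> mk(q(7,a),a), y1 -> q(7,a) }, so w -> q(app(q(7,a),mk(q(7,a),a)),e).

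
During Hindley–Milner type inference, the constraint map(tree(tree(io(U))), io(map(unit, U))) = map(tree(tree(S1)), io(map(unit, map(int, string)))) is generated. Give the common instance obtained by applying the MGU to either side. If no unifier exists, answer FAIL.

Decompose map/2: tree(tree(io(U))) = tree(tree(S1)),  io(map(unit, U)) = io(map(unit, map(int, string))).
Decompose tree/1: tree(io(U)) = tree(S1).
Decompose tree/1: io(U) = S1.
Bind S1 := io(U); no other remaining equation mentions S1.
Decompose io/1: map(unit, U) = map(unit, map(int, string)).
Decompose map/2: unit = unit,  U = map(int, string).
Delete trivial equation unit = unit.
Bind U := map(int, string). Substituting into the earlier binding gives S1 := io(map(int, string)).
Applying the MGU to either side gives map(tree(tree(io(map(int, string)))), io(map(unit, map(int, string)))).

map(tree(tree(io(map(int, string)))), io(map(unit, map(int, string))))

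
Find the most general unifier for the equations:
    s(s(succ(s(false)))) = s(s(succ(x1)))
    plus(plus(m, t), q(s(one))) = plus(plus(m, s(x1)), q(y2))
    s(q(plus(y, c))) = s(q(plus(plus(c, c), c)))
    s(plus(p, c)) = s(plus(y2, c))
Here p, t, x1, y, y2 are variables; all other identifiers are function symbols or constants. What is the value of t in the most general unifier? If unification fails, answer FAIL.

s(s(false))

Decompose s/1: s(succ(s(false))) = s(succ(x1)).
Decompose s/1: succ(s(false)) = succ(x1).
Decompose succ/1: s(false) = x1.
Bind x1 := s(false); substituting into the one remaining equation that mentions x1 gives: plus(plus(m, t), q(s(one))) = plus(plus(m, s(s(false))), q(y2)).
Decompose plus/2: plus(m, t) = plus(m, s(s(false))),  q(s(one)) = q(y2).
Decompose plus/2: m = m,  t = s(s(false)).
Delete trivial equation m = m.
Bind t := s(s(false)); no other remaining equation mentions t.
Decompose q/1: s(one) = y2.
Bind y2 := s(one); substituting into the one remaining equation that mentions y2 gives: s(plus(p, c)) = s(plus(s(one), c)).
Decompose s/1: q(plus(y, c)) = q(plus(plus(c, c), c)).
Decompose q/1: plus(y, c) = plus(plus(c, c), c).
Decompose plus/2: y = plus(c, c),  c = c.
Bind y := plus(c, c); no other remaining equation mentions y.
Delete trivial equation c = c.
Decompose s/1: plus(p, c) = plus(s(one), c).
Decompose plus/2: p = s(one),  c = c.
Bind p := s(one); no other remaining equation mentions p.
Delete trivial equation c = c.
MGU = { x1 ↦ s(false), t ↦ s(s(false)), y2 ↦ s(one), y ↦ plus(c, c), p ↦ s(one) }, so t ↦ s(s(false)).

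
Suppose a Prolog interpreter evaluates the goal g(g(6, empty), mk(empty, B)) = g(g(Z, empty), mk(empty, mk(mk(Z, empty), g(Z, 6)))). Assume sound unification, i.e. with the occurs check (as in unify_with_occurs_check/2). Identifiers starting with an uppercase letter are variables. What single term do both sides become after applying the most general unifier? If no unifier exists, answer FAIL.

Decompose g/2: g(6, empty) = g(Z, empty),  mk(empty, B) = mk(empty, mk(mk(Z, empty), g(Z, 6))).
Decompose g/2: 6 = Z,  empty = empty.
Bind Z := 6; substituting into the one remaining equation that mentions Z gives: mk(empty, B) = mk(empty, mk(mk(6, empty), g(6, 6))).
Delete trivial equation empty = empty.
Decompose mk/2: empty = empty,  B = mk(mk(6, empty), g(6, 6)).
Delete trivial equation empty = empty.
Bind B := mk(mk(6, empty), g(6, 6)).
Applying the MGU to either side gives g(g(6, empty), mk(empty, mk(mk(6, empty), g(6, 6)))).

g(g(6, empty), mk(empty, mk(mk(6, empty), g(6, 6))))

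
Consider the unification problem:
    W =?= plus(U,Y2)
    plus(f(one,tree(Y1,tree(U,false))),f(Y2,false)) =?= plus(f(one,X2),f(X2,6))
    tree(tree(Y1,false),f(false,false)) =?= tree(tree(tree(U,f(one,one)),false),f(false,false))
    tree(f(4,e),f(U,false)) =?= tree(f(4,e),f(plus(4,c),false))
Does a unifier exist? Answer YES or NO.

Bind W := plus(U,Y2); no other remaining equation mentions W.
Decompose plus/2: f(one,tree(Y1,tree(U,false))) =?= f(one,X2),  f(Y2,false) =?= f(X2,6).
Decompose f/2: one =?= one,  tree(Y1,tree(U,false)) =?= X2.
Delete trivial equation one =?= one.
Bind X2 := tree(Y1,tree(U,false)); substituting into the one remaining equation that mentions X2 gives: f(Y2,false) =?= f(tree(Y1,tree(U,false)),6).
Decompose f/2: Y2 =?= tree(Y1,tree(U,false)),  false =?= 6.
Bind Y2 := tree(Y1,tree(U,false)); no other remaining equation mentions Y2. Substituting into the earlier binding gives W := plus(U,tree(Y1,tree(U,false))).
Clash: constants false and 6 differ; no unifier exists.

NO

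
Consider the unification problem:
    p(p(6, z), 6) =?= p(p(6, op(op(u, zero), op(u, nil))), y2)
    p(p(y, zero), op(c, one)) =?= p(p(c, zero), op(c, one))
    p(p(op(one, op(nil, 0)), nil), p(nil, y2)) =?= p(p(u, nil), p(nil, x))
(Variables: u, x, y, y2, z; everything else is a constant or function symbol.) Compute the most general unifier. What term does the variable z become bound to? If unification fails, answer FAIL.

Decompose p/2: p(6, z) =?= p(6, op(op(u, zero), op(u, nil))),  6 =?= y2.
Decompose p/2: 6 =?= 6,  z =?= op(op(u, zero), op(u, nil)).
Delete trivial equation 6 =?= 6.
Bind z := op(op(u, zero), op(u, nil)); no other remaining equation mentions z.
Bind y2 := 6; substituting into the one remaining equation that mentions y2 gives: p(p(op(one, op(nil, 0)), nil), p(nil, 6)) =?= p(p(u, nil), p(nil, x)).
Decompose p/2: p(y, zero) =?= p(c, zero),  op(c, one) =?= op(c, one).
Decompose p/2: y =?= c,  zero =?= zero.
Bind y := c; no other remaining equation mentions y.
Delete trivial equation zero =?= zero.
Delete trivial equation op(c, one) =?= op(c, one).
Decompose p/2: p(op(one, op(nil, 0)), nil) =?= p(u, nil),  p(nil, 6) =?= p(nil, x).
Decompose p/2: op(one, op(nil, 0)) =?= u,  nil =?= nil.
Bind u := op(one, op(nil, 0)); no other remaining equation mentions u. Substituting into the earlier binding gives z := op(op(op(one, op(nil, 0)), zero), op(op(one, op(nil, 0)), nil)).
Delete trivial equation nil =?= nil.
Decompose p/2: nil =?= nil,  6 =?= x.
Delete trivial equation nil =?= nil.
Bind x := 6.
MGU = { z -> op(op(op(one, op(nil, 0)), zero), op(op(one, op(nil, 0)), nil)), y2 -> 6, y -> c, u -> op(one, op(nil, 0)), x -> 6 }, so z -> op(op(op(one, op(nil, 0)), zero), op(op(one, op(nil, 0)), nil)).

op(op(op(one, op(nil, 0)), zero), op(op(one, op(nil, 0)), nil))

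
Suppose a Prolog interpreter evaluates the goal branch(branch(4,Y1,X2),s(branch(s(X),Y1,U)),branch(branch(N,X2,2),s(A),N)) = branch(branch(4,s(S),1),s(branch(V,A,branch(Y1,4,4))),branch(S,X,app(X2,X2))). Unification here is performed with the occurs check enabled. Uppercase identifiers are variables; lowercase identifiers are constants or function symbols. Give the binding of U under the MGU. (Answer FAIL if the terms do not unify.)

Decompose branch/3: branch(4,Y1,X2) = branch(4,s(S),1),  s(branch(s(X),Y1,U)) = s(branch(V,A,branch(Y1,4,4))),  branch(branch(N,X2,2),s(A),N) = branch(S,X,app(X2,X2)).
Decompose branch/3: 4 = 4,  Y1 = s(S),  X2 = 1.
Delete trivial equation 4 = 4.
Bind Y1 := s(S); substituting into the one remaining equation that mentions Y1 gives: s(branch(s(X),s(S),U)) = s(branch(V,A,branch(s(S),4,4))).
Bind X2 := 1; substituting into the one remaining equation that mentions X2 gives: branch(branch(N,1,2),s(A),N) = branch(S,X,app(1,1)).
Decompose s/1: branch(s(X),s(S),U) = branch(V,A,branch(s(S),4,4)).
Decompose branch/3: s(X) = V,  s(S) = A,  U = branch(s(S),4,4).
Bind V := s(X); no other remaining equation mentions V.
Bind A := s(S); substituting into the one remaining equation that mentions A gives: branch(branch(N,1,2),s(s(S)),N) = branch(S,X,app(1,1)).
Bind U := branch(s(S),4,4); no other remaining equation mentions U.
Decompose branch/3: branch(N,1,2) = S,  s(s(S)) = X,  N = app(1,1).
Bind S := branch(N,1,2); substituting into the one remaining equation that mentions S gives: s(s(branch(N,1,2))) = X. Substituting into the earlier bindings gives Y1 := s(branch(N,1,2)), A := s(branch(N,1,2)), U := branch(s(branch(N,1,2)),4,4).
Bind X := s(s(branch(N,1,2))); no other remaining equation mentions X. Substituting into the earlier binding gives V := s(s(s(branch(N,1,2)))).
Bind N := app(1,1). Substituting into the earlier bindings gives Y1 := s(branch(app(1,1),1,2)), V := s(s(s(branch(app(1,1),1,2)))), A := s(branch(app(1,1),1,2)), U := branch(s(branch(app(1,1),1,2)),4,4), S := branch(app(1,1),1,2), X := s(s(branch(app(1,1),1,2))).
MGU = { Y1 ↦ s(branch(app(1,1),1,2)), X2 ↦ 1, V ↦ s(s(s(branch(app(1,1),1,2)))), A ↦ s(branch(app(1,1),1,2)), U ↦ branch(s(branch(app(1,1),1,2)),4,4), S ↦ branch(app(1,1),1,2), X ↦ s(s(branch(app(1,1),1,2))), N ↦ app(1,1) }, so U ↦ branch(s(branch(app(1,1),1,2)),4,4).

branch(s(branch(app(1,1),1,2)),4,4)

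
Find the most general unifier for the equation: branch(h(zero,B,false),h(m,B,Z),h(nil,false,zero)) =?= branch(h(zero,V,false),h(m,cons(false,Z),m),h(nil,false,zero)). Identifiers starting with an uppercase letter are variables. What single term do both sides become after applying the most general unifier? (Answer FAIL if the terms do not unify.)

branch(h(zero,cons(false,m),false),h(m,cons(false,m),m),h(nil,false,zero))

Decompose branch/3: h(zero,B,false) =?= h(zero,V,false),  h(m,B,Z) =?= h(m,cons(false,Z),m),  h(nil,false,zero) =?= h(nil,false,zero).
Decompose h/3: zero =?= zero,  B =?= V,  false =?= false.
Delete trivial equation zero =?= zero.
Bind B := V; substituting into the one remaining equation that mentions B gives: h(m,V,Z) =?= h(m,cons(false,Z),m).
Delete trivial equation false =?= false.
Decompose h/3: m =?= m,  V =?= cons(false,Z),  Z =?= m.
Delete trivial equation m =?= m.
Bind V := cons(false,Z); no other remaining equation mentions V. Substituting into the earlier binding gives B := cons(false,Z).
Bind Z := m; no other remaining equation mentions Z. Substituting into the earlier bindings gives B := cons(false,m), V := cons(false,m).
Delete trivial equation h(nil,false,zero) =?= h(nil,false,zero).
Applying the MGU to either side gives branch(h(zero,cons(false,m),false),h(m,cons(false,m),m),h(nil,false,zero)).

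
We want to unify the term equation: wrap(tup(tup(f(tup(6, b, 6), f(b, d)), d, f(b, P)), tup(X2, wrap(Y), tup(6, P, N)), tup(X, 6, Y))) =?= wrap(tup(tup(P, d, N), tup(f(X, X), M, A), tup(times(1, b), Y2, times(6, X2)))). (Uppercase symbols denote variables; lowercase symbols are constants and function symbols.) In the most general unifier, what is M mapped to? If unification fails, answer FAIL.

wrap(times(6, f(times(1, b), times(1, b))))

Decompose wrap/1: tup(tup(f(tup(6, b, 6), f(b, d)), d, f(b, P)), tup(X2, wrap(Y), tup(6, P, N)), tup(X, 6, Y)) =?= tup(tup(P, d, N), tup(f(X, X), M, A), tup(times(1, b), Y2, times(6, X2))).
Decompose tup/3: tup(f(tup(6, b, 6), f(b, d)), d, f(b, P)) =?= tup(P, d, N),  tup(X2, wrap(Y), tup(6, P, N)) =?= tup(f(X, X), M, A),  tup(X, 6, Y) =?= tup(times(1, b), Y2, times(6, X2)).
Decompose tup/3: f(tup(6, b, 6), f(b, d)) =?= P,  d =?= d,  f(b, P) =?= N.
Bind P := f(tup(6, b, 6), f(b, d)); substituting into the 2 remaining equations that mention P gives: f(b, f(tup(6, b, 6), f(b, d))) =?= N,  tup(X2, wrap(Y), tup(6, f(tup(6, b, 6), f(b, d)), N)) =?= tup(f(X, X), M, A).
Delete trivial equation d =?= d.
Bind N := f(b, f(tup(6, b, 6), f(b, d))); substituting into the one remaining equation that mentions N gives: tup(X2, wrap(Y), tup(6, f(tup(6, b, 6), f(b, d)), f(b, f(tup(6, b, 6), f(b, d))))) =?= tup(f(X, X), M, A).
Decompose tup/3: X2 =?= f(X, X),  wrap(Y) =?= M,  tup(6, f(tup(6, b, 6), f(b, d)), f(b, f(tup(6, b, 6), f(b, d)))) =?= A.
Bind X2 := f(X, X); substituting into the one remaining equation that mentions X2 gives: tup(X, 6, Y) =?= tup(times(1, b), Y2, times(6, f(X, X))).
Bind M := wrap(Y); no other remaining equation mentions M.
Bind A := tup(6, f(tup(6, b, 6), f(b, d)), f(b, f(tup(6, b, 6), f(b, d)))); no other remaining equation mentions A.
Decompose tup/3: X =?= times(1, b),  6 =?= Y2,  Y =?= times(6, f(X, X)).
Bind X := times(1, b); substituting into the one remaining equation that mentions X gives: Y =?= times(6, f(times(1, b), times(1, b))). Substituting into the earlier binding gives X2 := f(times(1, b), times(1, b)).
Bind Y2 := 6; no other remaining equation mentions Y2.
Bind Y := times(6, f(times(1, b), times(1, b))). Substituting into the earlier binding gives M := wrap(times(6, f(times(1, b), times(1, b)))).
MGU = { P -> f(tup(6, b, 6), f(b, d)), N -> f(b, f(tup(6, b, 6), f(b, d))), X2 -> f(times(1, b), times(1, b)), M -> wrap(times(6, f(times(1, b), times(1, b)))), A -> tup(6, f(tup(6, b, 6), f(b, d)), f(b, f(tup(6, b, 6), f(b, d)))), X -> times(1, b), Y2 -> 6, Y -> times(6, f(times(1, b), times(1, b))) }, so M -> wrap(times(6, f(times(1, b), times(1, b)))).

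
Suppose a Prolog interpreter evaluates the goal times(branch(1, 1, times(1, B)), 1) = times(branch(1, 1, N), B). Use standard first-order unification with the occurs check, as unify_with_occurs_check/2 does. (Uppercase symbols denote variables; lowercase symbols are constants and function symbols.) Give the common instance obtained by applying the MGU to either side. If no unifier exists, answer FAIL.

times(branch(1, 1, times(1, 1)), 1)

Decompose times/2: branch(1, 1, times(1, B)) = branch(1, 1, N),  1 = B.
Decompose branch/3: 1 = 1,  1 = 1,  times(1, B) = N.
Delete trivial equation 1 = 1.
Delete trivial equation 1 = 1.
Bind N := times(1, B); no other remaining equation mentions N.
Bind B := 1. Substituting into the earlier binding gives N := times(1, 1).
Applying the MGU to either side gives times(branch(1, 1, times(1, 1)), 1).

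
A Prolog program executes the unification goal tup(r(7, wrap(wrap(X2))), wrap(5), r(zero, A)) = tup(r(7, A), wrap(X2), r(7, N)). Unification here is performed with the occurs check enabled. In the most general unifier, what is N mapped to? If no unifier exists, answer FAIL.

FAIL

Decompose tup/3: r(7, wrap(wrap(X2))) = r(7, A),  wrap(5) = wrap(X2),  r(zero, A) = r(7, N).
Decompose r/2: 7 = 7,  wrap(wrap(X2)) = A.
Delete trivial equation 7 = 7.
Bind A := wrap(wrap(X2)); substituting into the one remaining equation that mentions A gives: r(zero, wrap(wrap(X2))) = r(7, N).
Decompose wrap/1: 5 = X2.
Bind X2 := 5; substituting into the remaining equation gives: r(zero, wrap(wrap(5))) = r(7, N). Substituting into the earlier binding gives A := wrap(wrap(5)).
Decompose r/2: zero = 7,  wrap(wrap(5)) = N.
Clash: constants zero and 7 differ; no unifier exists.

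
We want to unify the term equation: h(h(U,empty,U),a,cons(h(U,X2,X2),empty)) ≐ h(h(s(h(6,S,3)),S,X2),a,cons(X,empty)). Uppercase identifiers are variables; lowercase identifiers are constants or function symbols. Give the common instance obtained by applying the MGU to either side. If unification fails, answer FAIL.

Decompose h/3: h(U,empty,U) ≐ h(s(h(6,S,3)),S,X2),  a ≐ a,  cons(h(U,X2,X2),empty) ≐ cons(X,empty).
Decompose h/3: U ≐ s(h(6,S,3)),  empty ≐ S,  U ≐ X2.
Bind U := s(h(6,S,3)); substituting into the 2 remaining equations that mention U gives: s(h(6,S,3)) ≐ X2,  cons(h(s(h(6,S,3)),X2,X2),empty) ≐ cons(X,empty).
Bind S := empty; substituting into the 2 remaining equations that mention S gives: s(h(6,empty,3)) ≐ X2,  cons(h(s(h(6,empty,3)),X2,X2),empty) ≐ cons(X,empty). Substituting into the earlier binding gives U := s(h(6,empty,3)).
Bind X2 := s(h(6,empty,3)); substituting into the one remaining equation that mentions X2 gives: cons(h(s(h(6,empty,3)),s(h(6,empty,3)),s(h(6,empty,3))),empty) ≐ cons(X,empty).
Delete trivial equation a ≐ a.
Decompose cons/2: h(s(h(6,empty,3)),s(h(6,empty,3)),s(h(6,empty,3))) ≐ X,  empty ≐ empty.
Bind X := h(s(h(6,empty,3)),s(h(6,empty,3)),s(h(6,empty,3))); no other remaining equation mentions X.
Delete trivial equation empty ≐ empty.
Applying the MGU to either side gives h(h(s(h(6,empty,3)),empty,s(h(6,empty,3))),a,cons(h(s(h(6,empty,3)),s(h(6,empty,3)),s(h(6,empty,3))),empty)).

h(h(s(h(6,empty,3)),empty,s(h(6,empty,3))),a,cons(h(s(h(6,empty,3)),s(h(6,empty,3)),s(h(6,empty,3))),empty))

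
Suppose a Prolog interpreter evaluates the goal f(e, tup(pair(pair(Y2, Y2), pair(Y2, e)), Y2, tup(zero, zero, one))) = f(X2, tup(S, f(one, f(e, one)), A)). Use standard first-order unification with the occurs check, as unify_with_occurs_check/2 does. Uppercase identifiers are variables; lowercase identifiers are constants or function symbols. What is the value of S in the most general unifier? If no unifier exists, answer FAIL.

pair(pair(f(one, f(e, one)), f(one, f(e, one))), pair(f(one, f(e, one)), e))

Decompose f/2: e = X2,  tup(pair(pair(Y2, Y2), pair(Y2, e)), Y2, tup(zero, zero, one)) = tup(S, f(one, f(e, one)), A).
Bind X2 := e; no other remaining equation mentions X2.
Decompose tup/3: pair(pair(Y2, Y2), pair(Y2, e)) = S,  Y2 = f(one, f(e, one)),  tup(zero, zero, one) = A.
Bind S := pair(pair(Y2, Y2), pair(Y2, e)); no other remaining equation mentions S.
Bind Y2 := f(one, f(e, one)); no other remaining equation mentions Y2. Substituting into the earlier binding gives S := pair(pair(f(one, f(e, one)), f(one, f(e, one))), pair(f(one, f(e, one)), e)).
Bind A := tup(zero, zero, one).
MGU = { X2 ↦ e, S ↦ pair(pair(f(one, f(e, one)), f(one, f(e, one))), pair(f(one, f(e, one)), e)), Y2 ↦ f(one, f(e, one)), A ↦ tup(zero, zero, one) }, so S ↦ pair(pair(f(one, f(e, one)), f(one, f(e, one))), pair(f(one, f(e, one)), e)).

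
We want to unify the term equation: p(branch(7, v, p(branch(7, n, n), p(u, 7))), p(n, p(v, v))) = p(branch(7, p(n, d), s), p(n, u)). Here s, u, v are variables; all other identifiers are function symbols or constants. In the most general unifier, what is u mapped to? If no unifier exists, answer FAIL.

p(p(n, d), p(n, d))

Decompose p/2: branch(7, v, p(branch(7, n, n), p(u, 7))) = branch(7, p(n, d), s),  p(n, p(v, v)) = p(n, u).
Decompose branch/3: 7 = 7,  v = p(n, d),  p(branch(7, n, n), p(u, 7)) = s.
Delete trivial equation 7 = 7.
Bind v := p(n, d); substituting into the one remaining equation that mentions v gives: p(n, p(p(n, d), p(n, d))) = p(n, u).
Bind s := p(branch(7, n, n), p(u, 7)); no other remaining equation mentions s.
Decompose p/2: n = n,  p(p(n, d), p(n, d)) = u.
Delete trivial equation n = n.
Bind u := p(p(n, d), p(n, d)). Substituting into the earlier binding gives s := p(branch(7, n, n), p(p(p(n, d), p(n, d)), 7)).
MGU = { v ↦ p(n, d), s ↦ p(branch(7, n, n), p(p(p(n, d), p(n, d)), 7)), u ↦ p(p(n, d), p(n, d)) }, so u ↦ p(p(n, d), p(n, d)).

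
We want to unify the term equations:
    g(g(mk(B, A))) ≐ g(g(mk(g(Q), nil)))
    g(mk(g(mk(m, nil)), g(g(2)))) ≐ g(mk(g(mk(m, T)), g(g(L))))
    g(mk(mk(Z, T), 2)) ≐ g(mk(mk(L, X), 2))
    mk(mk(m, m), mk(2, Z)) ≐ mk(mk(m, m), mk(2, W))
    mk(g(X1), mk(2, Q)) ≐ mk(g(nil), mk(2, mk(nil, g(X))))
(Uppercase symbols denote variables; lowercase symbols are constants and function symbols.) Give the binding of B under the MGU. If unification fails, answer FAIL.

Decompose g/1: g(mk(B, A)) ≐ g(mk(g(Q), nil)).
Decompose g/1: mk(B, A) ≐ mk(g(Q), nil).
Decompose mk/2: B ≐ g(Q),  A ≐ nil.
Bind B := g(Q); no other remaining equation mentions B.
Bind A := nil; no other remaining equation mentions A.
Decompose g/1: mk(g(mk(m, nil)), g(g(2))) ≐ mk(g(mk(m, T)), g(g(L))).
Decompose mk/2: g(mk(m, nil)) ≐ g(mk(m, T)),  g(g(2)) ≐ g(g(L)).
Decompose g/1: mk(m, nil) ≐ mk(m, T).
Decompose mk/2: m ≐ m,  nil ≐ T.
Delete trivial equation m ≐ m.
Bind T := nil; substituting into the one remaining equation that mentions T gives: g(mk(mk(Z, nil), 2)) ≐ g(mk(mk(L, X), 2)).
Decompose g/1: g(2) ≐ g(L).
Decompose g/1: 2 ≐ L.
Bind L := 2; substituting into the one remaining equation that mentions L gives: g(mk(mk(Z, nil), 2)) ≐ g(mk(mk(2, X), 2)).
Decompose g/1: mk(mk(Z, nil), 2) ≐ mk(mk(2, X), 2).
Decompose mk/2: mk(Z, nil) ≐ mk(2, X),  2 ≐ 2.
Decompose mk/2: Z ≐ 2,  nil ≐ X.
Bind Z := 2; substituting into the one remaining equation that mentions Z gives: mk(mk(m, m), mk(2, 2)) ≐ mk(mk(m, m), mk(2, W)).
Bind X := nil; substituting into the one remaining equation that mentions X gives: mk(g(X1), mk(2, Q)) ≐ mk(g(nil), mk(2, mk(nil, g(nil)))).
Delete trivial equation 2 ≐ 2.
Decompose mk/2: mk(m, m) ≐ mk(m, m),  mk(2, 2) ≐ mk(2, W).
Delete trivial equation mk(m, m) ≐ mk(m, m).
Decompose mk/2: 2 ≐ 2,  2 ≐ W.
Delete trivial equation 2 ≐ 2.
Bind W := 2; no other remaining equation mentions W.
Decompose mk/2: g(X1) ≐ g(nil),  mk(2, Q) ≐ mk(2, mk(nil, g(nil))).
Decompose g/1: X1 ≐ nil.
Bind X1 := nil; no other remaining equation mentions X1.
Decompose mk/2: 2 ≐ 2,  Q ≐ mk(nil, g(nil)).
Delete trivial equation 2 ≐ 2.
Bind Q := mk(nil, g(nil)). Substituting into the earlier binding gives B := g(mk(nil, g(nil))).
MGU = { B -> g(mk(nil, g(nil))), A -> nil, T -> nil, L -> 2, Z -> 2, X -> nil, W -> 2, X1 -> nil, Q -> mk(nil, g(nil)) }, so B -> g(mk(nil, g(nil))).

g(mk(nil, g(nil)))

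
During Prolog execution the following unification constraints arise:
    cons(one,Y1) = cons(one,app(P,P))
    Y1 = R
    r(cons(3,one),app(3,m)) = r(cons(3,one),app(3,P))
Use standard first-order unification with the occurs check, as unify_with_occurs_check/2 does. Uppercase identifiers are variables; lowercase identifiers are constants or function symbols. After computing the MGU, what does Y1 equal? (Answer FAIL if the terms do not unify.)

Decompose cons/2: one = one,  Y1 = app(P,P).
Delete trivial equation one = one.
Bind Y1 := app(P,P); substituting into the one remaining equation that mentions Y1 gives: app(P,P) = R.
Bind R := app(P,P); no other remaining equation mentions R.
Decompose r/2: cons(3,one) = cons(3,one),  app(3,m) = app(3,P).
Delete trivial equation cons(3,one) = cons(3,one).
Decompose app/2: 3 = 3,  m = P.
Delete trivial equation 3 = 3.
Bind P := m. Substituting into the earlier bindings gives Y1 := app(m,m), R := app(m,m).
MGU = { Y1 -> app(m,m), R -> app(m,m), P -> m }, so Y1 -> app(m,m).

app(m,m)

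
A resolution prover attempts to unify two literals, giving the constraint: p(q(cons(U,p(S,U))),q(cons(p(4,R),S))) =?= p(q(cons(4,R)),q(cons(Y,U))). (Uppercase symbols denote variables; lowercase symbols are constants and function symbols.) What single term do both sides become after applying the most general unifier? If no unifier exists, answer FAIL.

p(q(cons(4,p(4,4))),q(cons(p(4,p(4,4)),4)))

Decompose p/2: q(cons(U,p(S,U))) =?= q(cons(4,R)),  q(cons(p(4,R),S)) =?= q(cons(Y,U)).
Decompose q/1: cons(U,p(S,U)) =?= cons(4,R).
Decompose cons/2: U =?= 4,  p(S,U) =?= R.
Bind U := 4; substituting into the remaining equations gives: p(S,4) =?= R,  q(cons(p(4,R),S)) =?= q(cons(Y,4)).
Bind R := p(S,4); substituting into the remaining equation gives: q(cons(p(4,p(S,4)),S)) =?= q(cons(Y,4)).
Decompose q/1: cons(p(4,p(S,4)),S) =?= cons(Y,4).
Decompose cons/2: p(4,p(S,4)) =?= Y,  S =?= 4.
Bind Y := p(4,p(S,4)); no other remaining equation mentions Y.
Bind S := 4. Substituting into the earlier bindings gives R := p(4,4), Y := p(4,p(4,4)).
Applying the MGU to either side gives p(q(cons(4,p(4,4))),q(cons(p(4,p(4,4)),4))).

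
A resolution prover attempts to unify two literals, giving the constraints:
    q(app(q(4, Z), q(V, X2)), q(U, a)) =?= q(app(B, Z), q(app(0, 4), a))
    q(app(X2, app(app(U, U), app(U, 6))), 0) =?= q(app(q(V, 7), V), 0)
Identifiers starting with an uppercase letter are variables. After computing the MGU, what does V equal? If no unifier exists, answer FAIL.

app(app(app(0, 4), app(0, 4)), app(app(0, 4), 6))

Decompose q/2: app(q(4, Z), q(V, X2)) =?= app(B, Z),  q(U, a) =?= q(app(0, 4), a).
Decompose app/2: q(4, Z) =?= B,  q(V, X2) =?= Z.
Bind B := q(4, Z); no other remaining equation mentions B.
Bind Z := q(V, X2); no other remaining equation mentions Z. Substituting into the earlier binding gives B := q(4, q(V, X2)).
Decompose q/2: U =?= app(0, 4),  a =?= a.
Bind U := app(0, 4); substituting into the one remaining equation that mentions U gives: q(app(X2, app(app(app(0, 4), app(0, 4)), app(app(0, 4), 6))), 0) =?= q(app(q(V, 7), V), 0).
Delete trivial equation a =?= a.
Decompose q/2: app(X2, app(app(app(0, 4), app(0, 4)), app(app(0, 4), 6))) =?= app(q(V, 7), V),  0 =?= 0.
Decompose app/2: X2 =?= q(V, 7),  app(app(app(0, 4), app(0, 4)), app(app(0, 4), 6)) =?= V.
Bind X2 := q(V, 7); no other remaining equation mentions X2. Substituting into the earlier bindings gives B := q(4, q(V, q(V, 7))), Z := q(V, q(V, 7)).
Bind V := app(app(app(0, 4), app(0, 4)), app(app(0, 4), 6)); no other remaining equation mentions V. Substituting into the earlier bindings gives B := q(4, q(app(app(app(0, 4), app(0, 4)), app(app(0, 4), 6)), q(app(app(app(0, 4), app(0, 4)), app(app(0, 4), 6)), 7))), Z := q(app(app(app(0, 4), app(0, 4)), app(app(0, 4), 6)), q(app(app(app(0, 4), app(0, 4)), app(app(0, 4), 6)), 7)), X2 := q(app(app(app(0, 4), app(0, 4)), app(app(0, 4), 6)), 7).
Delete trivial equation 0 =?= 0.
MGU = { B ↦ q(4, q(app(app(app(0, 4), app(0, 4)), app(app(0, 4), 6)), q(app(app(app(0, 4), app(0, 4)), app(app(0, 4), 6)), 7))), Z ↦ q(app(app(app(0, 4), app(0, 4)), app(app(0, 4), 6)), q(app(app(app(0, 4), app(0, 4)), app(app(0, 4), 6)), 7)), U ↦ app(0, 4), X2 ↦ q(app(app(app(0, 4), app(0, 4)), app(app(0, 4), 6)), 7), V ↦ app(app(app(0, 4), app(0, 4)), app(app(0, 4), 6)) }, so V ↦ app(app(app(0, 4), app(0, 4)), app(app(0, 4), 6)).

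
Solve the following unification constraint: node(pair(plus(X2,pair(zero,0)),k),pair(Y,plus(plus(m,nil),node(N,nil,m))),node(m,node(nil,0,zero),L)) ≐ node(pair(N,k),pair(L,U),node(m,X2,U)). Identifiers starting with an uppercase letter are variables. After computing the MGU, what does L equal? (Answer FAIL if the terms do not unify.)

plus(plus(m,nil),node(plus(node(nil,0,zero),pair(zero,0)),nil,m))

Decompose node/3: pair(plus(X2,pair(zero,0)),k) ≐ pair(N,k),  pair(Y,plus(plus(m,nil),node(N,nil,m))) ≐ pair(L,U),  node(m,node(nil,0,zero),L) ≐ node(m,X2,U).
Decompose pair/2: plus(X2,pair(zero,0)) ≐ N,  k ≐ k.
Bind N := plus(X2,pair(zero,0)); substituting into the one remaining equation that mentions N gives: pair(Y,plus(plus(m,nil),node(plus(X2,pair(zero,0)),nil,m))) ≐ pair(L,U).
Delete trivial equation k ≐ k.
Decompose pair/2: Y ≐ L,  plus(plus(m,nil),node(plus(X2,pair(zero,0)),nil,m)) ≐ U.
Bind Y := L; no other remaining equation mentions Y.
Bind U := plus(plus(m,nil),node(plus(X2,pair(zero,0)),nil,m)); substituting into the remaining equation gives: node(m,node(nil,0,zero),L) ≐ node(m,X2,plus(plus(m,nil),node(plus(X2,pair(zero,0)),nil,m))).
Decompose node/3: m ≐ m,  node(nil,0,zero) ≐ X2,  L ≐ plus(plus(m,nil),node(plus(X2,pair(zero,0)),nil,m)).
Delete trivial equation m ≐ m.
Bind X2 := node(nil,0,zero); substituting into the remaining equation gives: L ≐ plus(plus(m,nil),node(plus(node(nil,0,zero),pair(zero,0)),nil,m)). Substituting into the earlier bindings gives N := plus(node(nil,0,zero),pair(zero,0)), U := plus(plus(m,nil),node(plus(node(nil,0,zero),pair(zero,0)),nil,m)).
Bind L := plus(plus(m,nil),node(plus(node(nil,0,zero),pair(zero,0)),nil,m)). Substituting into the earlier binding gives Y := plus(plus(m,nil),node(plus(node(nil,0,zero),pair(zero,0)),nil,m)).
MGU = { N ↦ plus(node(nil,0,zero),pair(zero,0)), Y ↦ plus(plus(m,nil),node(plus(node(nil,0,zero),pair(zero,0)),nil,m)), U ↦ plus(plus(m,nil),node(plus(node(nil,0,zero),pair(zero,0)),nil,m)), X2 ↦ node(nil,0,zero), L ↦ plus(plus(m,nil),node(plus(node(nil,0,zero),pair(zero,0)),nil,m)) }, so L ↦ plus(plus(m,nil),node(plus(node(nil,0,zero),pair(zero,0)),nil,m)).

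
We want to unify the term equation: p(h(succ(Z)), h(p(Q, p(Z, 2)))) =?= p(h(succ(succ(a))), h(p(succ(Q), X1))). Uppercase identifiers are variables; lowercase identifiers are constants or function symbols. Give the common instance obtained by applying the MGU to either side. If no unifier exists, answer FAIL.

FAIL

Decompose p/2: h(succ(Z)) =?= h(succ(succ(a))),  h(p(Q, p(Z, 2))) =?= h(p(succ(Q), X1)).
Decompose h/1: succ(Z) =?= succ(succ(a)).
Decompose succ/1: Z =?= succ(a).
Bind Z := succ(a); substituting into the remaining equation gives: h(p(Q, p(succ(a), 2))) =?= h(p(succ(Q), X1)).
Decompose h/1: p(Q, p(succ(a), 2)) =?= p(succ(Q), X1).
Decompose p/2: Q =?= succ(Q),  p(succ(a), 2) =?= X1.
Occurs check fails: Q occurs in succ(Q); the equation Q =?= succ(Q) has no finite solution.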